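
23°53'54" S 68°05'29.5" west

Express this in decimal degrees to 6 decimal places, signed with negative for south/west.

-23.898333, -68.091528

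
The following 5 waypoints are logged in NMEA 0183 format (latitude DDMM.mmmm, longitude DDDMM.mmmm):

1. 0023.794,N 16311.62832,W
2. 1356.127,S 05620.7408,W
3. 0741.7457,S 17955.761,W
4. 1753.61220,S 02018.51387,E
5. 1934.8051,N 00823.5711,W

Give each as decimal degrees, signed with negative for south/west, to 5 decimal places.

Point 1:
  Lat: degrees = first 2 digits = 0, minutes = 23.794; 0 + 23.794/60 = 0.396567
  N → positive
  Longitude: split at 3 digits → 163° and 11.62832′; 163 + 11.62832/60 = 163.193805
  W ⇒ negate
Point 2:
  Latitude: degrees = first 2 digits = 13, minutes = 56.127; 13 + 56.127/60 = 13.935450
  hemisphere S, so the sign is −
  Lon: split at 3 digits → 056° and 20.7408′; 56 + 20.7408/60 = 56.345680
  hemisphere W, so the sign is −
Point 3:
  Latitude: split at 2 digits → 07° and 41.7457′; 7 + 41.7457/60 = 7.695762
  hemisphere S, so the sign is −
  Lon: split at 3 digits → 179° and 55.761′; 179 + 55.761/60 = 179.929350
  W ⇒ negate
Point 4:
  Lat: split at 2 digits → 17° and 53.6122′; 17 + 53.6122/60 = 17.893537
  hemisphere S, so the sign is −
  Longitude: degrees = first 3 digits = 20, minutes = 18.51387; 20 + 18.51387/60 = 20.308565
  E ⇒ keep positive
Point 5:
  Latitude: split at 2 digits → 19° and 34.8051′; 19 + 34.8051/60 = 19.580085
  N ⇒ keep positive
  Longitude: split at 3 digits → 008° and 23.5711′; 8 + 23.5711/60 = 8.392852
  W → negative

1. 0.39657, -163.19381
2. -13.93545, -56.34568
3. -7.69576, -179.92935
4. -17.89354, 20.30856
5. 19.58009, -8.39285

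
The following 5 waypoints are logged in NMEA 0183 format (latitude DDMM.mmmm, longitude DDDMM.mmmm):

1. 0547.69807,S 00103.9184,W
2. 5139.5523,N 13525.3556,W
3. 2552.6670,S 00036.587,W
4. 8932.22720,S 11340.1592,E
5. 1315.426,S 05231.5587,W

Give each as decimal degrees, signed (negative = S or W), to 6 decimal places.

Point 1:
  Lat: degrees = first 2 digits = 5, minutes = 47.69807; 5 + 47.69807/60 = 5.7949678
  hemisphere S, so the sign is −
  Longitude: split at 3 digits → 001° and 3.9184′; 1 + 3.9184/60 = 1.0653067
  W ⇒ negate
Point 2:
  φ: degrees = first 2 digits = 51, minutes = 39.5523; 51 + 39.5523/60 = 51.6592050
  N → positive
  λ: split at 3 digits → 135° and 25.3556′; 135 + 25.3556/60 = 135.4225933
  hemisphere W, so the sign is −
Point 3:
  Lat: split at 2 digits → 25° and 52.667′; 25 + 52.667/60 = 25.8777833
  S ⇒ negate
  Lon: degrees = first 3 digits = 0, minutes = 36.587; 0 + 36.587/60 = 0.6097833
  W → negative
Point 4:
  Lat: split at 2 digits → 89° and 32.2272′; 89 + 32.2272/60 = 89.5371200
  hemisphere S, so the sign is −
  Longitude: split at 3 digits → 113° and 40.1592′; 113 + 40.1592/60 = 113.6693200
  E ⇒ keep positive
Point 5:
  Latitude: degrees = first 2 digits = 13, minutes = 15.426; 13 + 15.426/60 = 13.2571000
  S → negative
  Lon: split at 3 digits → 052° and 31.5587′; 52 + 31.5587/60 = 52.5259783
  W → negative

1. -5.794968, -1.065307
2. 51.659205, -135.422593
3. -25.877783, -0.609783
4. -89.537120, 113.669320
5. -13.257100, -52.525978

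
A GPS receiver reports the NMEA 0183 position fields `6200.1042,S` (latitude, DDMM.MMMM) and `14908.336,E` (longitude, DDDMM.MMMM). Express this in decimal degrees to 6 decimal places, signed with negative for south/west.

-62.001737, 149.138933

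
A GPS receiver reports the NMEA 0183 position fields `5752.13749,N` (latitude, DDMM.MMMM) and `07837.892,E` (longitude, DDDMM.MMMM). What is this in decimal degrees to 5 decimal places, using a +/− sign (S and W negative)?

57.86896, 78.63153

Lat: degrees = first 2 digits = 57, minutes = 52.13749; 57 + 52.13749/60 = 57.868958
N → positive
Longitude: split at 3 digits → 078° and 37.892′; 78 + 37.892/60 = 78.631533
E ⇒ keep positive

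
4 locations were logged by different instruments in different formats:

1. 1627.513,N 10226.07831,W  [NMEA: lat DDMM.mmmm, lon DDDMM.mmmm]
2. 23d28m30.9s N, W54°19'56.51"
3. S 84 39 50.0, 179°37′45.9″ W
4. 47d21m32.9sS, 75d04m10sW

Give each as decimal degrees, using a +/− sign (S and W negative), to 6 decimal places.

1. 16.458550, -102.434639
2. 23.475250, -54.332364
3. -84.663889, -179.629417
4. -47.359139, -75.069444

Point 1:
  Lat: degrees = first 2 digits = 16, minutes = 27.513; 16 + 27.513/60 = 16.4585500
  N → positive
  Lon: degrees = first 3 digits = 102, minutes = 26.07831; 102 + 26.07831/60 = 102.4346385
  W → negative
Point 2:
  Lat: 23° + 28/60 + 30.9/3600 = 23 + 0.466667 + 0.008583 = 23.4752500
  N ⇒ keep positive
  Lon: 19′ + 56.51″ = 19.94183′; 54 + 19.94183/60 = 54.3323639
  W → negative
Point 3:
  φ: 39′ + 50″ = 39.83333′; 84 + 39.83333/60 = 84.6638889
  S → negative
  λ: 179° + 37/60 + 45.9/3600 = 179 + 0.616667 + 0.012750 = 179.6294167
  W → negative
Point 4:
  φ: 47 + 21/60 + 32.9/3600 = 47.3591389
  S ⇒ negate
  λ: 4′ + 10″ = 4.16667′; 75 + 4.16667/60 = 75.0694444
  hemisphere W, so the sign is −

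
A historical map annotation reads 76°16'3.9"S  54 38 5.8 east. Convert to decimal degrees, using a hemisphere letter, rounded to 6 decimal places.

76.267750° S, 54.634944° E

Latitude: 76° + 16/60 + 3.9/3600 = 76 + 0.266667 + 0.001083 = 76.2677500
Lon: 38′ + 5.8″ = 38.09667′; 54 + 38.09667/60 = 54.6349444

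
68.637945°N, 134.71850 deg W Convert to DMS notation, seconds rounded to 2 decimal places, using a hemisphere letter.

Latitude: 0.637945 × 60 = 38.27670′ → 38′, remainder × 60 = 16.6020″
Lon: whole degrees 134; 43.11000′ → 43′ and 6.6000″

68°38′16.60″ N, 134°43′6.60″ W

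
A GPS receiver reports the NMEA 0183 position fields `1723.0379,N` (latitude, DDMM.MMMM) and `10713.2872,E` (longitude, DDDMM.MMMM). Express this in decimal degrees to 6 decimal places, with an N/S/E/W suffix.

Lat: degrees = first 2 digits = 17, minutes = 23.0379; 17 + 23.0379/60 = 17.3839650
λ: split at 3 digits → 107° and 13.2872′; 107 + 13.2872/60 = 107.2214533

17.383965° N, 107.221453° E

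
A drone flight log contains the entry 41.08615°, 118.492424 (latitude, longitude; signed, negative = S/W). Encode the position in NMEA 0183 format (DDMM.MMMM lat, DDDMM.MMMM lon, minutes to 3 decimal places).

4105.169,N / 11829.545,E

Latitude: fractional part 0.086150 → 5.16900 minutes
λ: 118° + 0.492424 × 60 = 118° 29.54544′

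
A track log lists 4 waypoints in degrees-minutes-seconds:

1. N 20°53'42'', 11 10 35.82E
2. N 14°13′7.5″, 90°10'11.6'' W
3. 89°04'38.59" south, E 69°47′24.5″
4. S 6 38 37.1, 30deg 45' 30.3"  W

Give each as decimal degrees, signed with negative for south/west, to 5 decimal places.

Point 1:
  Latitude: 20 + 53/60 + 42/3600 = 20.895000
  N → positive
  Lon: 10′ + 35.82″ = 10.59700′; 11 + 10.59700/60 = 11.176617
  E ⇒ keep positive
Point 2:
  Latitude: 14° + 13/60 + 7.5/3600 = 14 + 0.216667 + 0.002083 = 14.218750
  N → positive
  λ: 90 + 10/60 + 11.6/3600 = 90.169889
  W ⇒ negate
Point 3:
  φ: 89° + 4/60 + 38.59/3600 = 89 + 0.066667 + 0.010719 = 89.077386
  S ⇒ negate
  λ: 69 + 47/60 + 24.5/3600 = 69.790139
  E → positive
Point 4:
  Lat: 6 + 38/60 + 37.1/3600 = 6.643639
  S → negative
  λ: 30 + 45/60 + 30.3/3600 = 30.758417
  W → negative

1. 20.89500, 11.17662
2. 14.21875, -90.16989
3. -89.07739, 69.79014
4. -6.64364, -30.75842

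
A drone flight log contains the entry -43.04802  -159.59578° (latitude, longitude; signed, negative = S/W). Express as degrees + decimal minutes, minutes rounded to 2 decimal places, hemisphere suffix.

43° 2.88′ S, 159° 35.75′ W

Latitude is negative → S; |value| = 43.048020
Lat: 43° + 0.048020 × 60 = 43° 2.8812′
Longitude is negative → W; |value| = 159.595780
Lon: fractional part 0.595780 → 35.7468 minutes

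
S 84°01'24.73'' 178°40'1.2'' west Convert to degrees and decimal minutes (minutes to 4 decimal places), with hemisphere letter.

φ: 1 + 24.73/60 = 1.412167′
Longitude: seconds/60 = 0.02000; minutes = 40 + 0.02000 = 40.020000

84° 1.4122′ S, 178° 40.0200′ W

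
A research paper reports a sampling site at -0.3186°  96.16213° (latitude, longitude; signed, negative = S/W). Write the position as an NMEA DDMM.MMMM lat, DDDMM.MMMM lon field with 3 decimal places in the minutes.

Latitude is negative → S; |value| = 0.318600
Latitude: 0° + 0.318600 × 60 = 0° 19.11600′
λ: minutes = (96.162130 − 96) × 60 = 9.72780

0019.116,S / 09609.728,E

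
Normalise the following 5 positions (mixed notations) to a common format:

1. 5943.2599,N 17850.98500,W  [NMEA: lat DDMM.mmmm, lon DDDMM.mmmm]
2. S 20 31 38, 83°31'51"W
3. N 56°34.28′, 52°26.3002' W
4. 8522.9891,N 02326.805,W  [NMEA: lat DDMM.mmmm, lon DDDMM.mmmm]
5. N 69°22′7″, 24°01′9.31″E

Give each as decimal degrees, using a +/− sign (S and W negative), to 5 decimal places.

1. 59.72100, -178.84975
2. -20.52722, -83.53083
3. 56.57133, -52.43834
4. 85.38315, -23.44675
5. 69.36861, 24.01925

Point 1:
  φ: degrees = first 2 digits = 59, minutes = 43.2599; 59 + 43.2599/60 = 59.720998
  N → positive
  Longitude: split at 3 digits → 178° and 50.985′; 178 + 50.985/60 = 178.849750
  hemisphere W, so the sign is −
Point 2:
  Lat: 20° + 31/60 + 38/3600 = 20 + 0.516667 + 0.010556 = 20.527222
  S → negative
  λ: 83° + 31/60 + 51/3600 = 83 + 0.516667 + 0.014167 = 83.530833
  W ⇒ negate
Point 3:
  φ: 56 + 34.28/60 = 56.571333
  N ⇒ keep positive
  λ: 52 + 26.3002/60 = 52.438337
  hemisphere W, so the sign is −
Point 4:
  φ: degrees = first 2 digits = 85, minutes = 22.9891; 85 + 22.9891/60 = 85.383152
  N ⇒ keep positive
  Longitude: split at 3 digits → 023° and 26.805′; 23 + 26.805/60 = 23.446750
  W → negative
Point 5:
  Lat: 22′ + 7″ = 22.11667′; 69 + 22.11667/60 = 69.368611
  N → positive
  Lon: 24° + 1/60 + 9.31/3600 = 24 + 0.016667 + 0.002586 = 24.019253
  E ⇒ keep positive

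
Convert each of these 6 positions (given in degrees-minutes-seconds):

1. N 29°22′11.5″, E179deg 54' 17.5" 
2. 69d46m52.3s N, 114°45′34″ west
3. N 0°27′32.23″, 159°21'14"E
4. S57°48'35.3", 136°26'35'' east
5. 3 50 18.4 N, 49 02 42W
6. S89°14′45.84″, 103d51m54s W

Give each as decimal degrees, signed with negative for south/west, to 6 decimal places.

Point 1:
  Latitude: 22′ + 11.5″ = 22.19167′; 29 + 22.19167/60 = 29.3698611
  N ⇒ keep positive
  Longitude: 179 + 54/60 + 17.5/3600 = 179.9048611
  E → positive
Point 2:
  Latitude: 69 + 46/60 + 52.3/3600 = 69.7811944
  N → positive
  Longitude: 114 + 45/60 + 34/3600 = 114.7594444
  W ⇒ negate
Point 3:
  Lat: 0° + 27/60 + 32.23/3600 = 0 + 0.450000 + 0.008953 = 0.4589528
  N ⇒ keep positive
  Lon: 159° + 21/60 + 14/3600 = 159 + 0.350000 + 0.003889 = 159.3538889
  E ⇒ keep positive
Point 4:
  Latitude: 57 + 48/60 + 35.3/3600 = 57.8098056
  S ⇒ negate
  λ: 136 + 26/60 + 35/3600 = 136.4430556
  E ⇒ keep positive
Point 5:
  Lat: 3° + 50/60 + 18.4/3600 = 3 + 0.833333 + 0.005111 = 3.8384444
  N → positive
  Lon: 2′ + 42″ = 2.70000′; 49 + 2.70000/60 = 49.0450000
  hemisphere W, so the sign is −
Point 6:
  Lat: 14′ + 45.84″ = 14.76400′; 89 + 14.76400/60 = 89.2460667
  S → negative
  Lon: 103 + 51/60 + 54/3600 = 103.8650000
  W → negative

1. 29.369861, 179.904861
2. 69.781194, -114.759444
3. 0.458953, 159.353889
4. -57.809806, 136.443056
5. 3.838444, -49.045000
6. -89.246067, -103.865000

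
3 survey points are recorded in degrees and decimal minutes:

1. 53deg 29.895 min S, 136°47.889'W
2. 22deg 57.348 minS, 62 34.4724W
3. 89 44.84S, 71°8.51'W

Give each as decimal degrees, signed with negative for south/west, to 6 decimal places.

Point 1:
  Latitude: 29.895′ = 0.498250°; total 53.4982500
  S ⇒ negate
  Lon: 47.889′ = 0.798150°; total 136.7981500
  W → negative
Point 2:
  Latitude: 22 + 57.348/60 = 22.9558000
  S ⇒ negate
  Lon: 62 + 34.4724/60 = 62.5745400
  hemisphere W, so the sign is −
Point 3:
  Latitude: 44.84′ = 0.747333°; total 89.7473333
  hemisphere S, so the sign is −
  Longitude: 71 + 8.51/60 = 71.1418333
  W → negative

1. -53.498250, -136.798150
2. -22.955800, -62.574540
3. -89.747333, -71.141833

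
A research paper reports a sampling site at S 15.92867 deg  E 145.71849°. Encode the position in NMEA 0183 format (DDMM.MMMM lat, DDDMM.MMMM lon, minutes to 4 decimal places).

1555.7202,S / 14543.1094,E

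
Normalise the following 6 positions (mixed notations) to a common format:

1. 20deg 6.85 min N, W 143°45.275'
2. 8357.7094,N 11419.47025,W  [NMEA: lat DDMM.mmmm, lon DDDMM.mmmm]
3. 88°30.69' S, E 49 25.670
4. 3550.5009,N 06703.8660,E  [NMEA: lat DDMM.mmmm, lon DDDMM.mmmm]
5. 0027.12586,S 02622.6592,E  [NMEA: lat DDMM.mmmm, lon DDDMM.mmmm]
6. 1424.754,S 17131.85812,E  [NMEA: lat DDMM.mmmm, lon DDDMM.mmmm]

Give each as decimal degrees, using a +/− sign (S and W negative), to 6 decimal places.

1. 20.114167, -143.754583
2. 83.961823, -114.324504
3. -88.511500, 49.427833
4. 35.841682, 67.064433
5. -0.452098, 26.377653
6. -14.412567, 171.530969

Point 1:
  Latitude: 20 + 6.85/60 = 20.1141667
  N ⇒ keep positive
  Longitude: 45.275′ = 0.754583°; total 143.7545833
  hemisphere W, so the sign is −
Point 2:
  φ: degrees = first 2 digits = 83, minutes = 57.7094; 83 + 57.7094/60 = 83.9618233
  N → positive
  λ: split at 3 digits → 114° and 19.47025′; 114 + 19.47025/60 = 114.3245042
  W → negative
Point 3:
  Lat: 30.69′ = 0.511500°; total 88.5115000
  S ⇒ negate
  Longitude: 49 + 25.67/60 = 49.4278333
  E → positive
Point 4:
  Lat: degrees = first 2 digits = 35, minutes = 50.5009; 35 + 50.5009/60 = 35.8416817
  N ⇒ keep positive
  λ: degrees = first 3 digits = 67, minutes = 3.866; 67 + 3.866/60 = 67.0644333
  E → positive
Point 5:
  φ: degrees = first 2 digits = 0, minutes = 27.12586; 0 + 27.12586/60 = 0.4520977
  hemisphere S, so the sign is −
  Longitude: split at 3 digits → 026° and 22.6592′; 26 + 22.6592/60 = 26.3776533
  E → positive
Point 6:
  φ: split at 2 digits → 14° and 24.754′; 14 + 24.754/60 = 14.4125667
  S → negative
  Longitude: split at 3 digits → 171° and 31.85812′; 171 + 31.85812/60 = 171.5309687
  E ⇒ keep positive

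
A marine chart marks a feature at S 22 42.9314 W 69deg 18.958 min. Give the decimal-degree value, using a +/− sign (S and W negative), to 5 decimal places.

-22.71552, -69.31597

Latitude: 22 + 42.9314/60 = 22.715523
hemisphere S, so the sign is −
λ: 69 + 18.958/60 = 69.315967
W → negative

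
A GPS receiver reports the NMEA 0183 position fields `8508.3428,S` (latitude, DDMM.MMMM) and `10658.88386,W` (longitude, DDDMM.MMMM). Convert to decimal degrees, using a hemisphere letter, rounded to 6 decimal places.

Lat: split at 2 digits → 85° and 8.3428′; 85 + 8.3428/60 = 85.1390467
Lon: degrees = first 3 digits = 106, minutes = 58.88386; 106 + 58.88386/60 = 106.9813977

85.139047° S, 106.981398° W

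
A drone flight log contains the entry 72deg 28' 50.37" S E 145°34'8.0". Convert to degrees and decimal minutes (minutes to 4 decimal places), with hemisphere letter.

φ: 28 + 50.37/60 = 28.839500′
Longitude: 34 + 8/60 = 34.133333′

72° 28.8395′ S, 145° 34.1333′ E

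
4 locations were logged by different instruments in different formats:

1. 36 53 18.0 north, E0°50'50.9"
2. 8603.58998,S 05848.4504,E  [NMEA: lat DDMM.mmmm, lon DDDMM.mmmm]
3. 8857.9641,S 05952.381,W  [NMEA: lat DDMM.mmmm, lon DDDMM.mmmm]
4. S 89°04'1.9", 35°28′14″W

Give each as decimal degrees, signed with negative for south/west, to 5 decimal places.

Point 1:
  φ: 53′ + 18″ = 53.30000′; 36 + 53.30000/60 = 36.888333
  N → positive
  Lon: 0° + 50/60 + 50.9/3600 = 0 + 0.833333 + 0.014139 = 0.847472
  E ⇒ keep positive
Point 2:
  φ: degrees = first 2 digits = 86, minutes = 3.58998; 86 + 3.58998/60 = 86.059833
  hemisphere S, so the sign is −
  Lon: degrees = first 3 digits = 58, minutes = 48.4504; 58 + 48.4504/60 = 58.807507
  E ⇒ keep positive
Point 3:
  Lat: split at 2 digits → 88° and 57.9641′; 88 + 57.9641/60 = 88.966068
  S ⇒ negate
  λ: degrees = first 3 digits = 59, minutes = 52.381; 59 + 52.381/60 = 59.873017
  hemisphere W, so the sign is −
Point 4:
  Latitude: 89 + 4/60 + 1.9/3600 = 89.067194
  S ⇒ negate
  Longitude: 35° + 28/60 + 14/3600 = 35 + 0.466667 + 0.003889 = 35.470556
  W ⇒ negate

1. 36.88833, 0.84747
2. -86.05983, 58.80751
3. -88.96607, -59.87302
4. -89.06719, -35.47056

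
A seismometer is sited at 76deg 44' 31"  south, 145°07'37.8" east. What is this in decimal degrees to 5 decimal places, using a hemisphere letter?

Lat: 76° + 44/60 + 31/3600 = 76 + 0.733333 + 0.008611 = 76.741944
Lon: 7′ + 37.8″ = 7.63000′; 145 + 7.63000/60 = 145.127167

76.74194° S, 145.12717° E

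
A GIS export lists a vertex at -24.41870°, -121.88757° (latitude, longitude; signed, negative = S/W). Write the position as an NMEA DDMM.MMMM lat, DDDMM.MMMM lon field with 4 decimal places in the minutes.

Latitude is negative → S; |value| = 24.418700
Latitude: fractional part 0.418700 → 25.122000 minutes
Longitude is negative → W; |value| = 121.887570
Lon: fractional part 0.887570 → 53.254200 minutes

2425.1220,S / 12153.2542,W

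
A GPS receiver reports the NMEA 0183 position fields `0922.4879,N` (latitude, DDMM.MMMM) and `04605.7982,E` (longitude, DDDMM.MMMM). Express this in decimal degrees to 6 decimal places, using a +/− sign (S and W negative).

9.374798, 46.096637

Latitude: split at 2 digits → 09° and 22.4879′; 9 + 22.4879/60 = 9.3747983
N ⇒ keep positive
Lon: split at 3 digits → 046° and 5.7982′; 46 + 5.7982/60 = 46.0966367
E → positive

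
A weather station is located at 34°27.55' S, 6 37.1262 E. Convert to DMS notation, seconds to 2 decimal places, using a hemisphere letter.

Latitude: 27.55000′ → 27′ and 0.55000 × 60 = 33.0000″
Lon: fractional minutes 0.12620 × 60 = 7.5720″

34°27′33.00″ S, 6°37′7.57″ E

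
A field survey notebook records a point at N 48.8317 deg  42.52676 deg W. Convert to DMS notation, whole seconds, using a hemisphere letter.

48°49′54″ N, 42°31′36″ W

Latitude: 0.831700 × 60 = 49.90200′ → 49′, remainder × 60 = 54.12″
Longitude: 0.526760 × 60 = 31.60560′ → 31′, remainder × 60 = 36.34″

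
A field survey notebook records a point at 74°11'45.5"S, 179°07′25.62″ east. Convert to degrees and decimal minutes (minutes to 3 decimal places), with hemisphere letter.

74° 11.758′ S, 179° 7.427′ E

φ: 11 + 45.5/60 = 11.75833′
Longitude: seconds/60 = 0.42700; minutes = 7 + 0.42700 = 7.42700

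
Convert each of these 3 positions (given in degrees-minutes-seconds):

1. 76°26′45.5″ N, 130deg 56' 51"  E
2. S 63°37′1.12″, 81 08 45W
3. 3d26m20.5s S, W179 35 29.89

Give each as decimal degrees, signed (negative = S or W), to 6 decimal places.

Point 1:
  φ: 76 + 26/60 + 45.5/3600 = 76.4459722
  N → positive
  Longitude: 56′ + 51″ = 56.85000′; 130 + 56.85000/60 = 130.9475000
  E → positive
Point 2:
  φ: 37′ + 1.12″ = 37.01867′; 63 + 37.01867/60 = 63.6169778
  hemisphere S, so the sign is −
  λ: 81 + 8/60 + 45/3600 = 81.1458333
  hemisphere W, so the sign is −
Point 3:
  φ: 26′ + 20.5″ = 26.34167′; 3 + 26.34167/60 = 3.4390278
  S ⇒ negate
  λ: 179° + 35/60 + 29.89/3600 = 179 + 0.583333 + 0.008303 = 179.5916361
  W ⇒ negate

1. 76.445972, 130.947500
2. -63.616978, -81.145833
3. -3.439028, -179.591636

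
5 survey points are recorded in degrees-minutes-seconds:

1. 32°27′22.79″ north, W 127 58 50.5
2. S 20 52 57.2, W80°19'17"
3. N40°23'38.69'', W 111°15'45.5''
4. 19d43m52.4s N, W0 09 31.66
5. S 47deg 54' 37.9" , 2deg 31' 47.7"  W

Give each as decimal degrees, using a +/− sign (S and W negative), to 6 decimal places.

Point 1:
  φ: 32° + 27/60 + 22.79/3600 = 32 + 0.450000 + 0.006331 = 32.4563306
  N → positive
  Lon: 127 + 58/60 + 50.5/3600 = 127.9806944
  W ⇒ negate
Point 2:
  φ: 20° + 52/60 + 57.2/3600 = 20 + 0.866667 + 0.015889 = 20.8825556
  hemisphere S, so the sign is −
  Longitude: 80 + 19/60 + 17/3600 = 80.3213889
  hemisphere W, so the sign is −
Point 3:
  φ: 40° + 23/60 + 38.69/3600 = 40 + 0.383333 + 0.010747 = 40.3940806
  N → positive
  λ: 111° + 15/60 + 45.5/3600 = 111 + 0.250000 + 0.012639 = 111.2626389
  W ⇒ negate
Point 4:
  Lat: 43′ + 52.4″ = 43.87333′; 19 + 43.87333/60 = 19.7312222
  N ⇒ keep positive
  λ: 0° + 9/60 + 31.66/3600 = 0 + 0.150000 + 0.008794 = 0.1587944
  hemisphere W, so the sign is −
Point 5:
  φ: 54′ + 37.9″ = 54.63167′; 47 + 54.63167/60 = 47.9105278
  S ⇒ negate
  Longitude: 2° + 31/60 + 47.7/3600 = 2 + 0.516667 + 0.013250 = 2.5299167
  W ⇒ negate

1. 32.456331, -127.980694
2. -20.882556, -80.321389
3. 40.394081, -111.262639
4. 19.731222, -0.158794
5. -47.910528, -2.529917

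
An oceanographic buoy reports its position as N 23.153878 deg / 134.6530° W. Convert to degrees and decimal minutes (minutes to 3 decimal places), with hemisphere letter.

φ: 23° + 0.153878 × 60 = 23° 9.23268′
Longitude: fractional part 0.653000 → 39.18000 minutes

23° 9.233′ N, 134° 39.180′ W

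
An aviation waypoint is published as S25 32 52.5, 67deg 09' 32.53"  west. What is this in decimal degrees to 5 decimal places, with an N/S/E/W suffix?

25.54792° S, 67.15904° W

Lat: 32′ + 52.5″ = 32.87500′; 25 + 32.87500/60 = 25.547917
Longitude: 67° + 9/60 + 32.53/3600 = 67 + 0.150000 + 0.009036 = 67.159036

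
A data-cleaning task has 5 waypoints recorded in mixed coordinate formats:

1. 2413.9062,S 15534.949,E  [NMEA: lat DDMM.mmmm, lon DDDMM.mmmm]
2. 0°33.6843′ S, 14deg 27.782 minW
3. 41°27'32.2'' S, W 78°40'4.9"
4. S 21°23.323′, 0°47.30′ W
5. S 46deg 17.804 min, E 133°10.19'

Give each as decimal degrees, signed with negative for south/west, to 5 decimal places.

Point 1:
  Latitude: split at 2 digits → 24° and 13.9062′; 24 + 13.9062/60 = 24.231770
  S ⇒ negate
  Lon: degrees = first 3 digits = 155, minutes = 34.949; 155 + 34.949/60 = 155.582483
  E ⇒ keep positive
Point 2:
  φ: 33.6843′ = 0.561405°; total 0.561405
  S ⇒ negate
  λ: 27.782′ = 0.463033°; total 14.463033
  W ⇒ negate
Point 3:
  Lat: 41° + 27/60 + 32.2/3600 = 41 + 0.450000 + 0.008944 = 41.458944
  S → negative
  Lon: 78 + 40/60 + 4.9/3600 = 78.668028
  W → negative
Point 4:
  Latitude: 23.323′ = 0.388717°; total 21.388717
  S → negative
  Lon: 47.3′ = 0.788333°; total 0.788333
  hemisphere W, so the sign is −
Point 5:
  Lat: 17.804′ = 0.296733°; total 46.296733
  hemisphere S, so the sign is −
  Lon: 10.19′ = 0.169833°; total 133.169833
  E ⇒ keep positive

1. -24.23177, 155.58248
2. -0.56141, -14.46303
3. -41.45894, -78.66803
4. -21.38872, -0.78833
5. -46.29673, 133.16983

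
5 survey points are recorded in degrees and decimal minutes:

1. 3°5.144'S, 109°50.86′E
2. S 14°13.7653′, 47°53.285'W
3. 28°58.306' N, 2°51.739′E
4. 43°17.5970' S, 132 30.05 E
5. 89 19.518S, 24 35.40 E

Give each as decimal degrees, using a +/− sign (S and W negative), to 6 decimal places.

1. -3.085733, 109.847667
2. -14.229422, -47.888083
3. 28.971767, 2.862317
4. -43.293283, 132.500833
5. -89.325300, 24.590000

Point 1:
  Latitude: 5.144′ = 0.085733°; total 3.0857333
  S ⇒ negate
  λ: 50.86′ = 0.847667°; total 109.8476667
  E → positive
Point 2:
  φ: 13.7653′ = 0.229422°; total 14.2294217
  S → negative
  Lon: 53.285′ = 0.888083°; total 47.8880833
  W → negative
Point 3:
  φ: 28 + 58.306/60 = 28.9717667
  N → positive
  Lon: 2 + 51.739/60 = 2.8623167
  E → positive
Point 4:
  φ: 17.597′ = 0.293283°; total 43.2932833
  S ⇒ negate
  Lon: 30.05′ = 0.500833°; total 132.5008333
  E → positive
Point 5:
  φ: 19.518′ = 0.325300°; total 89.3253000
  hemisphere S, so the sign is −
  Lon: 35.4′ = 0.590000°; total 24.5900000
  E ⇒ keep positive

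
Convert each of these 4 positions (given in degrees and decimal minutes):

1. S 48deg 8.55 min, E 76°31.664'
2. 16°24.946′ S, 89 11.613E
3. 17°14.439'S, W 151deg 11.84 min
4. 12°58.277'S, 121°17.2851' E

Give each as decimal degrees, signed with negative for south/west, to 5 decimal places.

Point 1:
  φ: 48 + 8.55/60 = 48.142500
  S → negative
  λ: 76 + 31.664/60 = 76.527733
  E → positive
Point 2:
  Lat: 24.946′ = 0.415767°; total 16.415767
  S ⇒ negate
  Longitude: 89 + 11.613/60 = 89.193550
  E ⇒ keep positive
Point 3:
  φ: 14.439′ = 0.240650°; total 17.240650
  S → negative
  Lon: 11.84′ = 0.197333°; total 151.197333
  hemisphere W, so the sign is −
Point 4:
  φ: 58.277′ = 0.971283°; total 12.971283
  S ⇒ negate
  λ: 17.2851′ = 0.288085°; total 121.288085
  E ⇒ keep positive

1. -48.14250, 76.52773
2. -16.41577, 89.19355
3. -17.24065, -151.19733
4. -12.97128, 121.28809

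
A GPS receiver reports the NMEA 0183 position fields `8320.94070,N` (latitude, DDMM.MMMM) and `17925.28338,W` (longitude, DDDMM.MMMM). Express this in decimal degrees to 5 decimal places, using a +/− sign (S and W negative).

83.34901, -179.42139

φ: split at 2 digits → 83° and 20.9407′; 83 + 20.9407/60 = 83.349012
N → positive
λ: degrees = first 3 digits = 179, minutes = 25.28338; 179 + 25.28338/60 = 179.421390
W ⇒ negate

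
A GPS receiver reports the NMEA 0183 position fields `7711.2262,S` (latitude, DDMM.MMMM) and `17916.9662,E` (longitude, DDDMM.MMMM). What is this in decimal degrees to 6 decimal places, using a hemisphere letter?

φ: split at 2 digits → 77° and 11.2262′; 77 + 11.2262/60 = 77.1871033
λ: degrees = first 3 digits = 179, minutes = 16.9662; 179 + 16.9662/60 = 179.2827700

77.187103° S, 179.282770° E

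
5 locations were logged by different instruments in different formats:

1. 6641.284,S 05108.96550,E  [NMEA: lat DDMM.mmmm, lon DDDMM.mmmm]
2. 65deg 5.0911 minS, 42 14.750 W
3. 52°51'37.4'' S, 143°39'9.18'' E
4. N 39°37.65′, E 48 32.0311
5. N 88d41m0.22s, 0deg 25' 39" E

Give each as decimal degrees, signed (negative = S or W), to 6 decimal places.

1. -66.688067, 51.149425
2. -65.084852, -42.245833
3. -52.860389, 143.652550
4. 39.627500, 48.533852
5. 88.683394, 0.427500

Point 1:
  Latitude: split at 2 digits → 66° and 41.284′; 66 + 41.284/60 = 66.6880667
  S → negative
  Longitude: split at 3 digits → 051° and 8.9655′; 51 + 8.9655/60 = 51.1494250
  E ⇒ keep positive
Point 2:
  Lat: 5.0911′ = 0.084852°; total 65.0848517
  S ⇒ negate
  λ: 14.75′ = 0.245833°; total 42.2458333
  W ⇒ negate
Point 3:
  Latitude: 52° + 51/60 + 37.4/3600 = 52 + 0.850000 + 0.010389 = 52.8603889
  hemisphere S, so the sign is −
  λ: 39′ + 9.18″ = 39.15300′; 143 + 39.15300/60 = 143.6525500
  E ⇒ keep positive
Point 4:
  Lat: 37.65′ = 0.627500°; total 39.6275000
  N ⇒ keep positive
  Lon: 48 + 32.0311/60 = 48.5338517
  E ⇒ keep positive
Point 5:
  φ: 88° + 41/60 + 0.22/3600 = 88 + 0.683333 + 0.000061 = 88.6833944
  N → positive
  Longitude: 0 + 25/60 + 39/3600 = 0.4275000
  E ⇒ keep positive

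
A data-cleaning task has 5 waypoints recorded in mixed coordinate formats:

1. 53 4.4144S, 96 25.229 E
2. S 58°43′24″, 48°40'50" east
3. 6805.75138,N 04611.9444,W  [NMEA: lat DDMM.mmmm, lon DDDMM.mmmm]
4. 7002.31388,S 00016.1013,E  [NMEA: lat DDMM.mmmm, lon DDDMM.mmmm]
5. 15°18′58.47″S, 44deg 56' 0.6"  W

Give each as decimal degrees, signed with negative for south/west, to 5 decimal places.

Point 1:
  Lat: 4.4144′ = 0.073573°; total 53.073573
  hemisphere S, so the sign is −
  Lon: 25.229′ = 0.420483°; total 96.420483
  E ⇒ keep positive
Point 2:
  φ: 58 + 43/60 + 24/3600 = 58.723333
  hemisphere S, so the sign is −
  Lon: 48° + 40/60 + 50/3600 = 48 + 0.666667 + 0.013889 = 48.680556
  E → positive
Point 3:
  φ: degrees = first 2 digits = 68, minutes = 5.75138; 68 + 5.75138/60 = 68.095856
  N ⇒ keep positive
  Lon: degrees = first 3 digits = 46, minutes = 11.9444; 46 + 11.9444/60 = 46.199073
  hemisphere W, so the sign is −
Point 4:
  φ: split at 2 digits → 70° and 2.31388′; 70 + 2.31388/60 = 70.038565
  S → negative
  Longitude: split at 3 digits → 000° and 16.1013′; 0 + 16.1013/60 = 0.268355
  E → positive
Point 5:
  Lat: 15° + 18/60 + 58.47/3600 = 15 + 0.300000 + 0.016242 = 15.316242
  hemisphere S, so the sign is −
  Lon: 56′ + 0.6″ = 56.01000′; 44 + 56.01000/60 = 44.933500
  W → negative

1. -53.07357, 96.42048
2. -58.72333, 48.68056
3. 68.09586, -46.19907
4. -70.03856, 0.26836
5. -15.31624, -44.93350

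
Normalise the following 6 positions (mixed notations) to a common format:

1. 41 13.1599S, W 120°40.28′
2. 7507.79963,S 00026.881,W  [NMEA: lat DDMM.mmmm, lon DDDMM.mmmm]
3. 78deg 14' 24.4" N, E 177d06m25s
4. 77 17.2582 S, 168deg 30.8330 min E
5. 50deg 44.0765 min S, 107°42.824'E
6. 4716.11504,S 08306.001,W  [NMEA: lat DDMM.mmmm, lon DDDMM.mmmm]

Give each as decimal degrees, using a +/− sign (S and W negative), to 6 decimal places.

Point 1:
  Lat: 13.1599′ = 0.219332°; total 41.2193317
  S → negative
  λ: 120 + 40.28/60 = 120.6713333
  W → negative
Point 2:
  Latitude: split at 2 digits → 75° and 7.79963′; 75 + 7.79963/60 = 75.1299938
  S ⇒ negate
  Longitude: split at 3 digits → 000° and 26.881′; 0 + 26.881/60 = 0.4480167
  hemisphere W, so the sign is −
Point 3:
  Lat: 78° + 14/60 + 24.4/3600 = 78 + 0.233333 + 0.006778 = 78.2401111
  N → positive
  Longitude: 177 + 6/60 + 25/3600 = 177.1069444
  E ⇒ keep positive
Point 4:
  Latitude: 17.2582′ = 0.287637°; total 77.2876367
  S → negative
  Lon: 30.833′ = 0.513883°; total 168.5138833
  E → positive
Point 5:
  φ: 44.0765′ = 0.734608°; total 50.7346083
  S ⇒ negate
  Longitude: 107 + 42.824/60 = 107.7137333
  E → positive
Point 6:
  Latitude: degrees = first 2 digits = 47, minutes = 16.11504; 47 + 16.11504/60 = 47.2685840
  hemisphere S, so the sign is −
  Lon: split at 3 digits → 083° and 6.001′; 83 + 6.001/60 = 83.1000167
  W ⇒ negate

1. -41.219332, -120.671333
2. -75.129994, -0.448017
3. 78.240111, 177.106944
4. -77.287637, 168.513883
5. -50.734608, 107.713733
6. -47.268584, -83.100017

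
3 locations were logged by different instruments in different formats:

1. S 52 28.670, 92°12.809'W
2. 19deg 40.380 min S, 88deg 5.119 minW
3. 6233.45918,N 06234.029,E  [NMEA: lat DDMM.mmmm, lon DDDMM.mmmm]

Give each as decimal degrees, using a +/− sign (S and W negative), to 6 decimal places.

1. -52.477833, -92.213483
2. -19.673000, -88.085317
3. 62.557653, 62.567150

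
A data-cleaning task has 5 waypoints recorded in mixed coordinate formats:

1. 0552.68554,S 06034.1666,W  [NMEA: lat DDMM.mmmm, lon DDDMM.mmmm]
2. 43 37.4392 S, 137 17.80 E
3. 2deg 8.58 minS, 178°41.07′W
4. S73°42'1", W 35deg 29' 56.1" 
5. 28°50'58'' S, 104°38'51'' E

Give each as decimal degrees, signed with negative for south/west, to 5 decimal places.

Point 1:
  Latitude: degrees = first 2 digits = 5, minutes = 52.68554; 5 + 52.68554/60 = 5.878092
  S ⇒ negate
  Lon: split at 3 digits → 060° and 34.1666′; 60 + 34.1666/60 = 60.569443
  W → negative
Point 2:
  φ: 37.4392′ = 0.623987°; total 43.623987
  hemisphere S, so the sign is −
  λ: 17.8′ = 0.296667°; total 137.296667
  E ⇒ keep positive
Point 3:
  Latitude: 8.58′ = 0.143000°; total 2.143000
  S → negative
  λ: 41.07′ = 0.684500°; total 178.684500
  W ⇒ negate
Point 4:
  Lat: 73 + 42/60 + 1/3600 = 73.700278
  S → negative
  Longitude: 35 + 29/60 + 56.1/3600 = 35.498917
  W → negative
Point 5:
  φ: 50′ + 58″ = 50.96667′; 28 + 50.96667/60 = 28.849444
  S ⇒ negate
  Lon: 104° + 38/60 + 51/3600 = 104 + 0.633333 + 0.014167 = 104.647500
  E ⇒ keep positive

1. -5.87809, -60.56944
2. -43.62399, 137.29667
3. -2.14300, -178.68450
4. -73.70028, -35.49892
5. -28.84944, 104.64750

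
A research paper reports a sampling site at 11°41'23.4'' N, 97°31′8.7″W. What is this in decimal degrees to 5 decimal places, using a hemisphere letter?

11.68983° N, 97.51908° W

Lat: 11° + 41/60 + 23.4/3600 = 11 + 0.683333 + 0.006500 = 11.689833
Lon: 31′ + 8.7″ = 31.14500′; 97 + 31.14500/60 = 97.519083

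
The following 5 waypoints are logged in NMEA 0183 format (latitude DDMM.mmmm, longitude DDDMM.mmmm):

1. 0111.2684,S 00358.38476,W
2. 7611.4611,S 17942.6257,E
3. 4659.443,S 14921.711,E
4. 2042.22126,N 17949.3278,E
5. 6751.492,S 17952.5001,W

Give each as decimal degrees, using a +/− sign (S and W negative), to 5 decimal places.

Point 1:
  Latitude: degrees = first 2 digits = 1, minutes = 11.2684; 1 + 11.2684/60 = 1.187807
  S ⇒ negate
  Longitude: split at 3 digits → 003° and 58.38476′; 3 + 58.38476/60 = 3.973079
  W → negative
Point 2:
  Lat: split at 2 digits → 76° and 11.4611′; 76 + 11.4611/60 = 76.191018
  hemisphere S, so the sign is −
  λ: split at 3 digits → 179° and 42.6257′; 179 + 42.6257/60 = 179.710428
  E ⇒ keep positive
Point 3:
  Latitude: degrees = first 2 digits = 46, minutes = 59.443; 46 + 59.443/60 = 46.990717
  S → negative
  Longitude: split at 3 digits → 149° and 21.711′; 149 + 21.711/60 = 149.361850
  E ⇒ keep positive
Point 4:
  Lat: degrees = first 2 digits = 20, minutes = 42.22126; 20 + 42.22126/60 = 20.703688
  N → positive
  λ: degrees = first 3 digits = 179, minutes = 49.3278; 179 + 49.3278/60 = 179.822130
  E ⇒ keep positive
Point 5:
  Lat: split at 2 digits → 67° and 51.492′; 67 + 51.492/60 = 67.858200
  S → negative
  Lon: degrees = first 3 digits = 179, minutes = 52.5001; 179 + 52.5001/60 = 179.875002
  W ⇒ negate

1. -1.18781, -3.97308
2. -76.19102, 179.71043
3. -46.99072, 149.36185
4. 20.70369, 179.82213
5. -67.85820, -179.87500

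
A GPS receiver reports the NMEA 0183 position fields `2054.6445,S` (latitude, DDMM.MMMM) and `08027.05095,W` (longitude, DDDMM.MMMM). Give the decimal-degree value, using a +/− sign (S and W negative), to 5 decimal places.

Latitude: degrees = first 2 digits = 20, minutes = 54.6445; 20 + 54.6445/60 = 20.910742
S ⇒ negate
Longitude: split at 3 digits → 080° and 27.05095′; 80 + 27.05095/60 = 80.450849
hemisphere W, so the sign is −

-20.91074, -80.45085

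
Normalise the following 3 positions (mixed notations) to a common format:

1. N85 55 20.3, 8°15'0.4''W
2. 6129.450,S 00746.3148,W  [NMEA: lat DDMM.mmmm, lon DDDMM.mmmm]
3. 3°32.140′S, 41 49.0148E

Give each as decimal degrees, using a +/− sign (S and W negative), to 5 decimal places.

Point 1:
  φ: 85° + 55/60 + 20.3/3600 = 85 + 0.916667 + 0.005639 = 85.922306
  N → positive
  Longitude: 8 + 15/60 + 0.4/3600 = 8.250111
  W ⇒ negate
Point 2:
  φ: degrees = first 2 digits = 61, minutes = 29.45; 61 + 29.45/60 = 61.490833
  hemisphere S, so the sign is −
  λ: split at 3 digits → 007° and 46.3148′; 7 + 46.3148/60 = 7.771913
  W → negative
Point 3:
  Latitude: 32.14′ = 0.535667°; total 3.535667
  S ⇒ negate
  Longitude: 41 + 49.0148/60 = 41.816913
  E ⇒ keep positive

1. 85.92231, -8.25011
2. -61.49083, -7.77191
3. -3.53567, 41.81691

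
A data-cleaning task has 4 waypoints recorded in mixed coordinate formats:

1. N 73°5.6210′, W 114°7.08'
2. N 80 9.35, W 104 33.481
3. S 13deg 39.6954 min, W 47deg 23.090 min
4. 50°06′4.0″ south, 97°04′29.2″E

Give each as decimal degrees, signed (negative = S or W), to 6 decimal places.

Point 1:
  Latitude: 73 + 5.621/60 = 73.0936833
  N ⇒ keep positive
  λ: 7.08′ = 0.118000°; total 114.1180000
  W → negative
Point 2:
  φ: 9.35′ = 0.155833°; total 80.1558333
  N ⇒ keep positive
  Longitude: 104 + 33.481/60 = 104.5580167
  hemisphere W, so the sign is −
Point 3:
  Latitude: 39.6954′ = 0.661590°; total 13.6615900
  S ⇒ negate
  λ: 23.09′ = 0.384833°; total 47.3848333
  W ⇒ negate
Point 4:
  φ: 50° + 6/60 + 4/3600 = 50 + 0.100000 + 0.001111 = 50.1011111
  hemisphere S, so the sign is −
  Lon: 4′ + 29.2″ = 4.48667′; 97 + 4.48667/60 = 97.0747778
  E → positive

1. 73.093683, -114.118000
2. 80.155833, -104.558017
3. -13.661590, -47.384833
4. -50.101111, 97.074778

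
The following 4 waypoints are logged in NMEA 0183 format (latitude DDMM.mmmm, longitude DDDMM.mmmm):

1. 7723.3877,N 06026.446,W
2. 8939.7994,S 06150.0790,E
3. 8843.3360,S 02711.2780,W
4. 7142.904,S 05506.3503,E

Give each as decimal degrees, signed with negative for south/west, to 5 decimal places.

1. 77.38980, -60.44077
2. -89.66332, 61.83465
3. -88.72227, -27.18797
4. -71.71507, 55.10584

Point 1:
  Latitude: degrees = first 2 digits = 77, minutes = 23.3877; 77 + 23.3877/60 = 77.389795
  N ⇒ keep positive
  Lon: split at 3 digits → 060° and 26.446′; 60 + 26.446/60 = 60.440767
  W ⇒ negate
Point 2:
  Latitude: split at 2 digits → 89° and 39.7994′; 89 + 39.7994/60 = 89.663323
  S ⇒ negate
  Longitude: degrees = first 3 digits = 61, minutes = 50.079; 61 + 50.079/60 = 61.834650
  E ⇒ keep positive
Point 3:
  Lat: split at 2 digits → 88° and 43.336′; 88 + 43.336/60 = 88.722267
  hemisphere S, so the sign is −
  Longitude: split at 3 digits → 027° and 11.278′; 27 + 11.278/60 = 27.187967
  W ⇒ negate
Point 4:
  Latitude: degrees = first 2 digits = 71, minutes = 42.904; 71 + 42.904/60 = 71.715067
  S → negative
  λ: degrees = first 3 digits = 55, minutes = 6.3503; 55 + 6.3503/60 = 55.105838
  E → positive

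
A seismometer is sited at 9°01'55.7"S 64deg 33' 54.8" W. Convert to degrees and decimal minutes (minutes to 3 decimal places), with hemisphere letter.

9° 1.928′ S, 64° 33.913′ W

φ: 1 + 55.7/60 = 1.92833′
λ: seconds/60 = 0.91333; minutes = 33 + 0.91333 = 33.91333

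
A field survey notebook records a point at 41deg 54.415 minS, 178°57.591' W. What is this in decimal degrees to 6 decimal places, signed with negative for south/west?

Latitude: 54.415′ = 0.906917°; total 41.9069167
S → negative
Longitude: 178 + 57.591/60 = 178.9598500
W → negative

-41.906917, -178.959850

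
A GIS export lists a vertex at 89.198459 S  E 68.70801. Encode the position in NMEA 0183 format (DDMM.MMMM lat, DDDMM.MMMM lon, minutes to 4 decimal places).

8911.9075,S / 06842.4806,E

Latitude: fractional part 0.198459 → 11.907540 minutes
λ: 68° + 0.708010 × 60 = 68° 42.480600′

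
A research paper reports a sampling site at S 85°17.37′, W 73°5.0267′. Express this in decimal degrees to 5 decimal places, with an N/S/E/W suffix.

φ: 85 + 17.37/60 = 85.289500
Longitude: 5.0267′ = 0.083778°; total 73.083778

85.28950° S, 73.08378° W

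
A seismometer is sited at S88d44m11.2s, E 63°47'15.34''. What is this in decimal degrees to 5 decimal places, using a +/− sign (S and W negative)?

-88.73644, 63.78759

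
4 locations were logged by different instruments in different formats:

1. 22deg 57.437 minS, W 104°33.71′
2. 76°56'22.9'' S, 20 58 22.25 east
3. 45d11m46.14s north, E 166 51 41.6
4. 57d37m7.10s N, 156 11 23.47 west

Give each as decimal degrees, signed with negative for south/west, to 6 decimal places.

1. -22.957283, -104.561833
2. -76.939694, 20.972847
3. 45.196150, 166.861556
4. 57.618639, -156.189853

Point 1:
  φ: 57.437′ = 0.957283°; total 22.9572833
  S ⇒ negate
  Longitude: 104 + 33.71/60 = 104.5618333
  hemisphere W, so the sign is −
Point 2:
  φ: 56′ + 22.9″ = 56.38167′; 76 + 56.38167/60 = 76.9396944
  S → negative
  Longitude: 58′ + 22.25″ = 58.37083′; 20 + 58.37083/60 = 20.9728472
  E → positive
Point 3:
  Latitude: 45° + 11/60 + 46.14/3600 = 45 + 0.183333 + 0.012817 = 45.1961500
  N → positive
  λ: 51′ + 41.6″ = 51.69333′; 166 + 51.69333/60 = 166.8615556
  E ⇒ keep positive
Point 4:
  φ: 57 + 37/60 + 7.1/3600 = 57.6186389
  N ⇒ keep positive
  Longitude: 156 + 11/60 + 23.47/3600 = 156.1898528
  hemisphere W, so the sign is −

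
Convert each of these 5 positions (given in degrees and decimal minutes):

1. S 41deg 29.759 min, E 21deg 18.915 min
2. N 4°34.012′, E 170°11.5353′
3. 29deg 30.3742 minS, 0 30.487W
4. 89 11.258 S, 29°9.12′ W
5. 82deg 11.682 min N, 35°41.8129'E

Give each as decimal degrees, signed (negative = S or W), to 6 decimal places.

Point 1:
  Lat: 29.759′ = 0.495983°; total 41.4959833
  S ⇒ negate
  Lon: 21 + 18.915/60 = 21.3152500
  E → positive
Point 2:
  Lat: 34.012′ = 0.566867°; total 4.5668667
  N → positive
  Longitude: 170 + 11.5353/60 = 170.1922550
  E ⇒ keep positive
Point 3:
  φ: 29 + 30.3742/60 = 29.5062367
  S → negative
  λ: 30.487′ = 0.508117°; total 0.5081167
  W → negative
Point 4:
  φ: 89 + 11.258/60 = 89.1876333
  S → negative
  λ: 9.12′ = 0.152000°; total 29.1520000
  W ⇒ negate
Point 5:
  Lat: 82 + 11.682/60 = 82.1947000
  N → positive
  Lon: 41.8129′ = 0.696882°; total 35.6968817
  E ⇒ keep positive

1. -41.495983, 21.315250
2. 4.566867, 170.192255
3. -29.506237, -0.508117
4. -89.187633, -29.152000
5. 82.194700, 35.696882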